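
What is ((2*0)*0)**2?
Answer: 0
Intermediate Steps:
((2*0)*0)**2 = (0*0)**2 = 0**2 = 0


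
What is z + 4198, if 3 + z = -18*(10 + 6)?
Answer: 3907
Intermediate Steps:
z = -291 (z = -3 - 18*(10 + 6) = -3 - 18*16 = -3 - 288 = -291)
z + 4198 = -291 + 4198 = 3907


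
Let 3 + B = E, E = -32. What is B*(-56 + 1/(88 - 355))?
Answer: 523355/267 ≈ 1960.1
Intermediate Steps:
B = -35 (B = -3 - 32 = -35)
B*(-56 + 1/(88 - 355)) = -35*(-56 + 1/(88 - 355)) = -35*(-56 + 1/(-267)) = -35*(-56 - 1/267) = -35*(-14953/267) = 523355/267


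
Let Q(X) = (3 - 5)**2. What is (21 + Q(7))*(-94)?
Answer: -2350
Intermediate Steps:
Q(X) = 4 (Q(X) = (-2)**2 = 4)
(21 + Q(7))*(-94) = (21 + 4)*(-94) = 25*(-94) = -2350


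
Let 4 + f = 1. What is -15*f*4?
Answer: 180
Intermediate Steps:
f = -3 (f = -4 + 1 = -3)
-15*f*4 = -15*(-3)*4 = 45*4 = 180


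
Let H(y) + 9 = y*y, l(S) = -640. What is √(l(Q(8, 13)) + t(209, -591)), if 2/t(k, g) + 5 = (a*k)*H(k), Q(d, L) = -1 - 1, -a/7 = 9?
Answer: I*√211621513091924100698/575029229 ≈ 25.298*I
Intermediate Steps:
a = -63 (a = -7*9 = -63)
Q(d, L) = -2
H(y) = -9 + y² (H(y) = -9 + y*y = -9 + y²)
t(k, g) = 2/(-5 - 63*k*(-9 + k²)) (t(k, g) = 2/(-5 + (-63*k)*(-9 + k²)) = 2/(-5 - 63*k*(-9 + k²)))
√(l(Q(8, 13)) + t(209, -591)) = √(-640 - 2/(5 + 63*209*(-9 + 209²))) = √(-640 - 2/(5 + 63*209*(-9 + 43681))) = √(-640 - 2/(5 + 63*209*43672)) = √(-640 - 2/(5 + 575029224)) = √(-640 - 2/575029229) = √(-368018706562/575029229) = I*√211621513091924100698/575029229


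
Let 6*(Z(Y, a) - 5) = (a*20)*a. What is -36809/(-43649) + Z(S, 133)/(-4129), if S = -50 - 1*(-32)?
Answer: -7265773262/540680163 ≈ -13.438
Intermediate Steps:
S = -18 (S = -50 + 32 = -18)
Z(Y, a) = 5 + 10*a**2/3 (Z(Y, a) = 5 + ((a*20)*a)/6 = 5 + ((20*a)*a)/6 = 5 + (20*a**2)/6 = 5 + 10*a**2/3)
-36809/(-43649) + Z(S, 133)/(-4129) = -36809/(-43649) + (5 + (10/3)*133**2)/(-4129) = -36809*(-1/43649) + (5 + (10/3)*17689)*(-1/4129) = 36809/43649 + (5 + 176890/3)*(-1/4129) = 36809/43649 + (176905/3)*(-1/4129) = 36809/43649 - 176905/12387 = -7265773262/540680163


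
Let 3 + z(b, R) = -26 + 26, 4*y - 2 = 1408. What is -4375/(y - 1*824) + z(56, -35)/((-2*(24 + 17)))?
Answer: 17569/1886 ≈ 9.3155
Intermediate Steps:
y = 705/2 (y = ½ + (¼)*1408 = ½ + 352 = 705/2 ≈ 352.50)
z(b, R) = -3 (z(b, R) = -3 + (-26 + 26) = -3 + 0 = -3)
-4375/(y - 1*824) + z(56, -35)/((-2*(24 + 17))) = -4375/(705/2 - 1*824) - 3*(-1/(2*(24 + 17))) = -4375/(705/2 - 824) - 3/((-2*41)) = -4375/(-943/2) - 3/(-82) = -4375*(-2/943) - 3*(-1/82) = 8750/943 + 3/82 = 17569/1886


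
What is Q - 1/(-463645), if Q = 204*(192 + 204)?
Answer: 37455097681/463645 ≈ 80784.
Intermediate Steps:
Q = 80784 (Q = 204*396 = 80784)
Q - 1/(-463645) = 80784 - 1/(-463645) = 80784 - 1*(-1/463645) = 80784 + 1/463645 = 37455097681/463645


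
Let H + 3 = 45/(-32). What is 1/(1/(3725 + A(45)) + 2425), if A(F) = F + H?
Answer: 120499/292210107 ≈ 0.00041237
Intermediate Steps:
H = -141/32 (H = -3 + 45/(-32) = -3 + 45*(-1/32) = -3 - 45/32 = -141/32 ≈ -4.4063)
A(F) = -141/32 + F (A(F) = F - 141/32 = -141/32 + F)
1/(1/(3725 + A(45)) + 2425) = 1/(1/(3725 + (-141/32 + 45)) + 2425) = 1/(1/(3725 + 1299/32) + 2425) = 1/(1/(120499/32) + 2425) = 1/(32/120499 + 2425) = 1/(292210107/120499) = 120499/292210107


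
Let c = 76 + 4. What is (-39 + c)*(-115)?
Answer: -4715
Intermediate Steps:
c = 80
(-39 + c)*(-115) = (-39 + 80)*(-115) = 41*(-115) = -4715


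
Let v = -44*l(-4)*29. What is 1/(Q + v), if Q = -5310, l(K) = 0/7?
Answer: -1/5310 ≈ -0.00018832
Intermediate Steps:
l(K) = 0 (l(K) = 0*(⅐) = 0)
v = 0 (v = -44*0*29 = 0*29 = 0)
1/(Q + v) = 1/(-5310 + 0) = 1/(-5310) = -1/5310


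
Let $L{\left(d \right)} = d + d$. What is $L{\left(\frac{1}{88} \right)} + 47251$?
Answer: $\frac{2079045}{44} \approx 47251.0$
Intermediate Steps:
$L{\left(d \right)} = 2 d$
$L{\left(\frac{1}{88} \right)} + 47251 = \frac{2}{88} + 47251 = 2 \cdot \frac{1}{88} + 47251 = \frac{1}{44} + 47251 = \frac{2079045}{44}$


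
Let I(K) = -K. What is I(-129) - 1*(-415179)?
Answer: 415308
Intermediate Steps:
I(-129) - 1*(-415179) = -1*(-129) - 1*(-415179) = 129 + 415179 = 415308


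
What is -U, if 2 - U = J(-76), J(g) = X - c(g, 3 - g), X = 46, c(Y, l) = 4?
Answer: 40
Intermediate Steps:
J(g) = 42 (J(g) = 46 - 1*4 = 46 - 4 = 42)
U = -40 (U = 2 - 1*42 = 2 - 42 = -40)
-U = -1*(-40) = 40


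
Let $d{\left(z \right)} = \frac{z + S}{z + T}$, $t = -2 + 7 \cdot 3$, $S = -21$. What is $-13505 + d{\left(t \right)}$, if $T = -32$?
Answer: $- \frac{175563}{13} \approx -13505.0$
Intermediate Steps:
$t = 19$ ($t = -2 + 21 = 19$)
$d{\left(z \right)} = \frac{-21 + z}{-32 + z}$ ($d{\left(z \right)} = \frac{z - 21}{z - 32} = \frac{-21 + z}{-32 + z}$)
$-13505 + d{\left(t \right)} = -13505 + \frac{-21 + 19}{-32 + 19} = -13505 + \frac{1}{-13} \left(-2\right) = -13505 - - \frac{2}{13} = -13505 + \frac{2}{13} = - \frac{175563}{13}$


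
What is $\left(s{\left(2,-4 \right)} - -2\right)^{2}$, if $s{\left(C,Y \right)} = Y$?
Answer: $4$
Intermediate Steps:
$\left(s{\left(2,-4 \right)} - -2\right)^{2} = \left(-4 - -2\right)^{2} = \left(-4 + \left(-5 + 7\right)\right)^{2} = \left(-4 + 2\right)^{2} = \left(-2\right)^{2} = 4$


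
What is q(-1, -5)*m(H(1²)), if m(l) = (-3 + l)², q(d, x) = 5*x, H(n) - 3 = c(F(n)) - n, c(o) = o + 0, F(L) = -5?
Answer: -900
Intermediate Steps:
c(o) = o
H(n) = -2 - n (H(n) = 3 + (-5 - n) = -2 - n)
q(-1, -5)*m(H(1²)) = (5*(-5))*(-3 + (-2 - 1*1²))² = -25*(-3 + (-2 - 1*1))² = -25*(-3 + (-2 - 1))² = -25*(-3 - 3)² = -25*(-6)² = -25*36 = -900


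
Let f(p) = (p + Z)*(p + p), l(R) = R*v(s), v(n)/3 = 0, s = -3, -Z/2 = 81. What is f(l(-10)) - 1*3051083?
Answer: -3051083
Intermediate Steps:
Z = -162 (Z = -2*81 = -162)
v(n) = 0 (v(n) = 3*0 = 0)
l(R) = 0 (l(R) = R*0 = 0)
f(p) = 2*p*(-162 + p) (f(p) = (p - 162)*(p + p) = (-162 + p)*(2*p) = 2*p*(-162 + p))
f(l(-10)) - 1*3051083 = 2*0*(-162 + 0) - 1*3051083 = 2*0*(-162) - 3051083 = 0 - 3051083 = -3051083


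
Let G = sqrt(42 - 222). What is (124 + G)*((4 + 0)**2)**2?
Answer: 31744 + 1536*I*sqrt(5) ≈ 31744.0 + 3434.6*I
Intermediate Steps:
G = 6*I*sqrt(5) (G = sqrt(-180) = 6*I*sqrt(5) ≈ 13.416*I)
(124 + G)*((4 + 0)**2)**2 = (124 + 6*I*sqrt(5))*((4 + 0)**2)**2 = (124 + 6*I*sqrt(5))*(4**2)**2 = (124 + 6*I*sqrt(5))*16**2 = (124 + 6*I*sqrt(5))*256 = 31744 + 1536*I*sqrt(5)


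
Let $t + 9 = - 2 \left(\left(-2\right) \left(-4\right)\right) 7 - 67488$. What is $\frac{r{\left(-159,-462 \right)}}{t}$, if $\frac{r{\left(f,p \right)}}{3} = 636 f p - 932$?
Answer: $- \frac{140155068}{67609} \approx -2073.0$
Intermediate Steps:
$r{\left(f,p \right)} = -2796 + 1908 f p$ ($r{\left(f,p \right)} = 3 \left(636 f p - 932\right) = 3 \left(-932 + 636 f p\right) = -2796 + 1908 f p$)
$t = -67609$ ($t = -9 - \left(67488 - - 2 \left(\left(-2\right) \left(-4\right)\right) 7\right) = -9 - \left(67488 - \left(-2\right) 8 \cdot 7\right) = -9 - 67600 = -67609$)
$\frac{r{\left(-159,-462 \right)}}{t} = \frac{-2796 + 1908 \left(-159\right) \left(-462\right)}{-67609} = \left(-2796 + 140157864\right) \left(- \frac{1}{67609}\right) = 140155068 \left(- \frac{1}{67609}\right) = - \frac{140155068}{67609}$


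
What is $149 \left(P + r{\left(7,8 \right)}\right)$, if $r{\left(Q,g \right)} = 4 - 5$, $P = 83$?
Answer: $12218$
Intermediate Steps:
$r{\left(Q,g \right)} = -1$
$149 \left(P + r{\left(7,8 \right)}\right) = 149 \left(83 - 1\right) = 149 \cdot 82 = 12218$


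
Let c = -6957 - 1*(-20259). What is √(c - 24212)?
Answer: I*√10910 ≈ 104.45*I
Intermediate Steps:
c = 13302 (c = -6957 + 20259 = 13302)
√(c - 24212) = √(13302 - 24212) = √(-10910) = I*√10910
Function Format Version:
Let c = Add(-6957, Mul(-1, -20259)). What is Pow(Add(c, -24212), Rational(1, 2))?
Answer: Mul(I, Pow(10910, Rational(1, 2))) ≈ Mul(104.45, I)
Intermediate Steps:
c = 13302 (c = Add(-6957, 20259) = 13302)
Pow(Add(c, -24212), Rational(1, 2)) = Pow(Add(13302, -24212), Rational(1, 2)) = Pow(-10910, Rational(1, 2)) = Mul(I, Pow(10910, Rational(1, 2)))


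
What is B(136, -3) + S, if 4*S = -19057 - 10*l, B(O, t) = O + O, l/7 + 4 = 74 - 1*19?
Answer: -21539/4 ≈ -5384.8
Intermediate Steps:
l = 357 (l = -28 + 7*(74 - 1*19) = -28 + 7*(74 - 19) = -28 + 7*55 = -28 + 385 = 357)
B(O, t) = 2*O
S = -22627/4 (S = (-19057 - 10*357)/4 = (-19057 - 1*3570)/4 = (-19057 - 3570)/4 = (1/4)*(-22627) = -22627/4 ≈ -5656.8)
B(136, -3) + S = 2*136 - 22627/4 = 272 - 22627/4 = -21539/4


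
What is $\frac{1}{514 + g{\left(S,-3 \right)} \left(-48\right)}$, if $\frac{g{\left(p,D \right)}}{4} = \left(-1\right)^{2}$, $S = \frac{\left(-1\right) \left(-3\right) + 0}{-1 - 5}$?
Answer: $\frac{1}{322} \approx 0.0031056$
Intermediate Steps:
$S = - \frac{1}{2}$ ($S = \frac{3 + 0}{-6} = 3 \left(- \frac{1}{6}\right) = - \frac{1}{2} \approx -0.5$)
$g{\left(p,D \right)} = 4$ ($g{\left(p,D \right)} = 4 \left(-1\right)^{2} = 4 \cdot 1 = 4$)
$\frac{1}{514 + g{\left(S,-3 \right)} \left(-48\right)} = \frac{1}{514 + 4 \left(-48\right)} = \frac{1}{514 - 192} = \frac{1}{322}$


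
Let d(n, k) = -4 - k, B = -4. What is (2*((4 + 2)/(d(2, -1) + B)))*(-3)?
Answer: 36/7 ≈ 5.1429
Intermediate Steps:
(2*((4 + 2)/(d(2, -1) + B)))*(-3) = (2*((4 + 2)/((-4 - 1*(-1)) - 4)))*(-3) = (2*(6/((-4 + 1) - 4)))*(-3) = (2*(6/(-3 - 4)))*(-3) = (2*(6/(-7)))*(-3) = (2*(6*(-⅐)))*(-3) = (2*(-6/7))*(-3) = -12/7*(-3) = 36/7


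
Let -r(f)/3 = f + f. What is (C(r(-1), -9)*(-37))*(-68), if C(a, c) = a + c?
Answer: -7548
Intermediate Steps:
r(f) = -6*f (r(f) = -3*(f + f) = -6*f)
(C(r(-1), -9)*(-37))*(-68) = ((-6*(-1) - 9)*(-37))*(-68) = ((6 - 9)*(-37))*(-68) = -3*(-37)*(-68) = 111*(-68) = -7548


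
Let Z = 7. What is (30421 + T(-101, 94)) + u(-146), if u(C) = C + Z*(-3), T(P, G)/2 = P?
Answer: 30052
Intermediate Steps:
T(P, G) = 2*P
u(C) = -21 + C (u(C) = C + 7*(-3) = C - 21 = -21 + C)
(30421 + T(-101, 94)) + u(-146) = (30421 + 2*(-101)) + (-21 - 146) = (30421 - 202) - 167 = 30219 - 167 = 30052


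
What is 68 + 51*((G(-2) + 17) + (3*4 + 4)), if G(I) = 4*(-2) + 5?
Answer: 1598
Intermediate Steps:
G(I) = -3 (G(I) = -8 + 5 = -3)
68 + 51*((G(-2) + 17) + (3*4 + 4)) = 68 + 51*((-3 + 17) + (3*4 + 4)) = 68 + 51*(14 + (12 + 4)) = 68 + 51*(14 + 16) = 68 + 51*30 = 68 + 1530 = 1598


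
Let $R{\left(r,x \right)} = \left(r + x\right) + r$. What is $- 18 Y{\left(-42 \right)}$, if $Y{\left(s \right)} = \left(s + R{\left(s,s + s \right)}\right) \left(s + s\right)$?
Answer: $-317520$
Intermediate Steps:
$R{\left(r,x \right)} = x + 2 r$
$Y{\left(s \right)} = 10 s^{2}$ ($Y{\left(s \right)} = \left(s + \left(\left(s + s\right) + 2 s\right)\right) \left(s + s\right) = \left(s + \left(2 s + 2 s\right)\right) 2 s = \left(s + 4 s\right) 2 s = 5 s 2 s = 10 s^{2}$)
$- 18 Y{\left(-42 \right)} = - 18 \cdot 10 \left(-42\right)^{2} = - 18 \cdot 10 \cdot 1764 = \left(-18\right) 17640 = -317520$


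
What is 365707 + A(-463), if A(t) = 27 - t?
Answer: 366197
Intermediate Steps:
365707 + A(-463) = 365707 + (27 - 1*(-463)) = 365707 + (27 + 463) = 365707 + 490 = 366197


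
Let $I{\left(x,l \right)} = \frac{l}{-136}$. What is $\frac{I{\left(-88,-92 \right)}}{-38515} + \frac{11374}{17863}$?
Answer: $\frac{14893955891}{23391777130} \approx 0.63672$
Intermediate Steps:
$I{\left(x,l \right)} = - \frac{l}{136}$ ($I{\left(x,l \right)} = l \left(- \frac{1}{136}\right) = - \frac{l}{136}$)
$\frac{I{\left(-88,-92 \right)}}{-38515} + \frac{11374}{17863} = \frac{\left(- \frac{1}{136}\right) \left(-92\right)}{-38515} + \frac{11374}{17863} = \frac{23}{34} \left(- \frac{1}{38515}\right) + 11374 \cdot \frac{1}{17863} = - \frac{23}{1309510} + \frac{11374}{17863} = \frac{14893955891}{23391777130}$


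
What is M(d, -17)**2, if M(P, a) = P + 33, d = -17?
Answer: 256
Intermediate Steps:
M(P, a) = 33 + P
M(d, -17)**2 = (33 - 17)**2 = 16**2 = 256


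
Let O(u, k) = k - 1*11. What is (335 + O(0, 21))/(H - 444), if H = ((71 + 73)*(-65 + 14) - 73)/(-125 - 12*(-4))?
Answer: -26565/26771 ≈ -0.99230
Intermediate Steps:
O(u, k) = -11 + k (O(u, k) = k - 11 = -11 + k)
H = 7417/77 (H = (144*(-51) - 73)/(-125 + 48) = (-7344 - 73)/(-77) = -7417*(-1/77) = 7417/77 ≈ 96.325)
(335 + O(0, 21))/(H - 444) = (335 + (-11 + 21))/(7417/77 - 444) = (335 + 10)/(-26771/77) = 345*(-77/26771) = -26565/26771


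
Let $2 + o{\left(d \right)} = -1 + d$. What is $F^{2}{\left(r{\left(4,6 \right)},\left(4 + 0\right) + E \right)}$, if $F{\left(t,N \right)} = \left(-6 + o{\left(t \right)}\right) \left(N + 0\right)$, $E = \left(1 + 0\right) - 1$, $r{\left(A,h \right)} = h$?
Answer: $144$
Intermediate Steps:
$E = 0$ ($E = 1 - 1 = 0$)
$o{\left(d \right)} = -3 + d$ ($o{\left(d \right)} = -2 + \left(-1 + d\right) = -3 + d$)
$F{\left(t,N \right)} = N \left(-9 + t\right)$ ($F{\left(t,N \right)} = \left(-6 + \left(-3 + t\right)\right) \left(N + 0\right) = \left(-9 + t\right) N = N \left(-9 + t\right)$)
$F^{2}{\left(r{\left(4,6 \right)},\left(4 + 0\right) + E \right)} = \left(\left(\left(4 + 0\right) + 0\right) \left(-9 + 6\right)\right)^{2} = \left(\left(4 + 0\right) \left(-3\right)\right)^{2} = \left(4 \left(-3\right)\right)^{2} = \left(-12\right)^{2} = 144$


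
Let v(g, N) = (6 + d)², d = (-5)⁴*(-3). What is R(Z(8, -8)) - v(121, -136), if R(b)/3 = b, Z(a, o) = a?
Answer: -3493137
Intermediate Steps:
d = -1875 (d = 625*(-3) = -1875)
v(g, N) = 3493161 (v(g, N) = (6 - 1875)² = (-1869)² = 3493161)
R(b) = 3*b
R(Z(8, -8)) - v(121, -136) = 3*8 - 1*3493161 = 24 - 3493161 = -3493137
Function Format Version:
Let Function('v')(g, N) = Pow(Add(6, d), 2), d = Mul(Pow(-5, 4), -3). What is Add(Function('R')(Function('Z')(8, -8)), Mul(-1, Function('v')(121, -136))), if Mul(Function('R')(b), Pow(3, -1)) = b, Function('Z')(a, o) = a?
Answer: -3493137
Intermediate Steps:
d = -1875 (d = Mul(625, -3) = -1875)
Function('v')(g, N) = 3493161 (Function('v')(g, N) = Pow(Add(6, -1875), 2) = Pow(-1869, 2) = 3493161)
Function('R')(b) = Mul(3, b)
Add(Function('R')(Function('Z')(8, -8)), Mul(-1, Function('v')(121, -136))) = Add(Mul(3, 8), Mul(-1, 3493161)) = Add(24, -3493161) = -3493137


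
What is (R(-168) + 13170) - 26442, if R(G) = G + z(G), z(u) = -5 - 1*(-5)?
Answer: -13440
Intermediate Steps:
z(u) = 0 (z(u) = -5 + 5 = 0)
R(G) = G (R(G) = G + 0 = G)
(R(-168) + 13170) - 26442 = (-168 + 13170) - 26442 = 13002 - 26442 = -13440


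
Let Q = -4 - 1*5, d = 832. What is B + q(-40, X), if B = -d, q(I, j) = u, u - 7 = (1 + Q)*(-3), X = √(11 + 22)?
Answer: -801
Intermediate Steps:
Q = -9 (Q = -4 - 5 = -9)
X = √33 ≈ 5.7446
u = 31 (u = 7 + (1 - 9)*(-3) = 7 - 8*(-3) = 7 + 24 = 31)
q(I, j) = 31
B = -832 (B = -1*832 = -832)
B + q(-40, X) = -832 + 31 = -801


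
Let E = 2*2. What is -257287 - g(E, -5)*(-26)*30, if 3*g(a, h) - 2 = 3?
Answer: -255987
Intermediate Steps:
E = 4
g(a, h) = 5/3 (g(a, h) = ⅔ + (⅓)*3 = ⅔ + 1 = 5/3)
-257287 - g(E, -5)*(-26)*30 = -257287 - (5/3)*(-26)*30 = -257287 - (-130)*30/3 = -257287 - 1*(-1300) = -257287 + 1300 = -255987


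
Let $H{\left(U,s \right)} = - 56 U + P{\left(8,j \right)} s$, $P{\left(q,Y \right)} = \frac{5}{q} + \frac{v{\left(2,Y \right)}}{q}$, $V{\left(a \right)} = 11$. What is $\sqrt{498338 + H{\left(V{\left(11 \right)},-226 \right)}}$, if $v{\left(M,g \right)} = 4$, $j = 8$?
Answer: $\frac{\sqrt{1989871}}{2} \approx 705.31$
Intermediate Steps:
$P{\left(q,Y \right)} = \frac{9}{q}$ ($P{\left(q,Y \right)} = \frac{5}{q} + \frac{4}{q} = \frac{9}{q}$)
$H{\left(U,s \right)} = - 56 U + \frac{9 s}{8}$ ($H{\left(U,s \right)} = - 56 U + \frac{9}{8} s = - 56 U + 9 \cdot \frac{1}{8} s = - 56 U + \frac{9 s}{8}$)
$\sqrt{498338 + H{\left(V{\left(11 \right)},-226 \right)}} = \sqrt{498338 + \left(\left(-56\right) 11 + \frac{9}{8} \left(-226\right)\right)} = \sqrt{498338 - \frac{3481}{4}} = \sqrt{\frac{1989871}{4}} = \frac{\sqrt{1989871}}{2}$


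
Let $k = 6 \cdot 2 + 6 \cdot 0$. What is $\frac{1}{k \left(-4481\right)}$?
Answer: $- \frac{1}{53772} \approx -1.8597 \cdot 10^{-5}$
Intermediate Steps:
$k = 12$ ($k = 12 + 0 = 12$)
$\frac{1}{k \left(-4481\right)} = \frac{1}{12 \left(-4481\right)} = \frac{1}{-53772} = - \frac{1}{53772}$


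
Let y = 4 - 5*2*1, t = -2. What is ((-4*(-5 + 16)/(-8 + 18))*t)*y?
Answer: -264/5 ≈ -52.800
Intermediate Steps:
y = -6 (y = 4 - 10*1 = 4 - 10 = -6)
((-4*(-5 + 16)/(-8 + 18))*t)*y = (-4*(-5 + 16)/(-8 + 18)*(-2))*(-6) = (-44/10*(-2))*(-6) = (-4*11/10*(-2))*(-6) = -22/5*(-2)*(-6) = (44/5)*(-6) = -264/5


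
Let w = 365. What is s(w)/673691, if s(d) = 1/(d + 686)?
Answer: 1/708049241 ≈ 1.4123e-9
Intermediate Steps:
s(d) = 1/(686 + d)
s(w)/673691 = 1/((686 + 365)*673691) = (1/673691)/1051 = (1/1051)*(1/673691) = 1/708049241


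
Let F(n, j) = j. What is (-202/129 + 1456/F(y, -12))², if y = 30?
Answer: 251349316/16641 ≈ 15104.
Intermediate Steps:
(-202/129 + 1456/F(y, -12))² = (-202/129 + 1456/(-12))² = (-202*1/129 + 1456*(-1/12))² = (-202/129 - 364/3)² = (-15854/129)² = 251349316/16641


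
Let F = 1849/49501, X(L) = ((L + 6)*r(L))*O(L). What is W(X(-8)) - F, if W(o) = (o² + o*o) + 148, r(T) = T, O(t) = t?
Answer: 1629373067/49501 ≈ 32916.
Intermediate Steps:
X(L) = L²*(6 + L) (X(L) = ((L + 6)*L)*L = ((6 + L)*L)*L = (L*(6 + L))*L = L²*(6 + L))
W(o) = 148 + 2*o² (W(o) = (o² + o²) + 148 = 2*o² + 148 = 148 + 2*o²)
F = 1849/49501 (F = 1849*(1/49501) = 1849/49501 ≈ 0.037353)
W(X(-8)) - F = (148 + 2*((-8)²*(6 - 8))²) - 1*1849/49501 = (148 + 2*(64*(-2))²) - 1849/49501 = (148 + 2*(-128)²) - 1849/49501 = (148 + 2*16384) - 1849/49501 = (148 + 32768) - 1849/49501 = 32916 - 1849/49501 = 1629373067/49501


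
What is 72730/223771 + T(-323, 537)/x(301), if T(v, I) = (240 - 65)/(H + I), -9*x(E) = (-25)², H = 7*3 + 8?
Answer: 1015031927/3166359650 ≈ 0.32057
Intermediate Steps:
H = 29 (H = 21 + 8 = 29)
x(E) = -625/9 (x(E) = -⅑*(-25)² = -⅑*625 = -625/9)
T(v, I) = 175/(29 + I) (T(v, I) = (240 - 65)/(29 + I) = 175/(29 + I))
72730/223771 + T(-323, 537)/x(301) = 72730/223771 + (175/(29 + 537))/(-625/9) = 72730*(1/223771) + (175/566)*(-9/625) = 72730/223771 + (175*(1/566))*(-9/625) = 72730/223771 + (175/566)*(-9/625) = 72730/223771 - 63/14150 = 1015031927/3166359650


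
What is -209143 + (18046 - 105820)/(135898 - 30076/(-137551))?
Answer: -1954754380448728/9346467937 ≈ -2.0914e+5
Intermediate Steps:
-209143 + (18046 - 105820)/(135898 - 30076/(-137551)) = -209143 - 87774/(135898 - 30076*(-1/137551)) = -209143 - 87774/(135898 + 30076/137551) = -209143 - 87774/18692935874/137551 = -209143 - 87774*137551/18692935874 = -209143 - 6036700737/9346467937 = -1954754380448728/9346467937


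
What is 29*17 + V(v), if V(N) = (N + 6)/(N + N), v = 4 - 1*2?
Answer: 495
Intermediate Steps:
v = 2 (v = 4 - 2 = 2)
V(N) = (6 + N)/(2*N) (V(N) = (6 + N)/((2*N)) = (6 + N)*(1/(2*N)) = (6 + N)/(2*N))
29*17 + V(v) = 29*17 + (1/2)*(6 + 2)/2 = 493 + (1/2)*(1/2)*8 = 493 + 2 = 495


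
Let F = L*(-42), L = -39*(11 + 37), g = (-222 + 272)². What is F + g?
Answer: 81124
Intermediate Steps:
g = 2500 (g = 50² = 2500)
L = -1872 (L = -39*48 = -1872)
F = 78624 (F = -1872*(-42) = 78624)
F + g = 78624 + 2500 = 81124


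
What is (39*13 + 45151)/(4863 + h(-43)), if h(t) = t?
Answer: 22829/2410 ≈ 9.4726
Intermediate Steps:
(39*13 + 45151)/(4863 + h(-43)) = (39*13 + 45151)/(4863 - 43) = (507 + 45151)/4820 = 45658*(1/4820) = 22829/2410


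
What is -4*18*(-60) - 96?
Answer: 4224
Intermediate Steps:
-4*18*(-60) - 96 = -72*(-60) - 96 = 4320 - 96 = 4224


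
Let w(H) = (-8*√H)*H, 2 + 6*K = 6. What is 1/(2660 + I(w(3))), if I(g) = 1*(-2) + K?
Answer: 3/7976 ≈ 0.00037613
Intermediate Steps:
K = ⅔ (K = -⅓ + (⅙)*6 = -⅓ + 1 = ⅔ ≈ 0.66667)
w(H) = -8*H^(3/2)
I(g) = -4/3 (I(g) = 1*(-2) + ⅔ = -2 + ⅔ = -4/3)
1/(2660 + I(w(3))) = 1/(2660 - 4/3) = 1/(7976/3) = 3/7976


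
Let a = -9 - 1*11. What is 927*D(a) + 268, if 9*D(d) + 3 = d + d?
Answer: -4161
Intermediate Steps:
a = -20 (a = -9 - 11 = -20)
D(d) = -1/3 + 2*d/9 (D(d) = -1/3 + (d + d)/9 = -1/3 + (2*d)/9 = -1/3 + 2*d/9)
927*D(a) + 268 = 927*(-1/3 + (2/9)*(-20)) + 268 = 927*(-1/3 - 40/9) + 268 = 927*(-43/9) + 268 = -4429 + 268 = -4161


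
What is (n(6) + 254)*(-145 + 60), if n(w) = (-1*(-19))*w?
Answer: -31280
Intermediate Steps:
n(w) = 19*w
(n(6) + 254)*(-145 + 60) = (19*6 + 254)*(-145 + 60) = (114 + 254)*(-85) = 368*(-85) = -31280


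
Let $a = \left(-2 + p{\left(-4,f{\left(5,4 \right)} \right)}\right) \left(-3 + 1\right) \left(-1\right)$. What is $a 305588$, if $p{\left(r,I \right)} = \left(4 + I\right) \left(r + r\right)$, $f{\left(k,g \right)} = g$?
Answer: $-40337616$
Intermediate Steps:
$p{\left(r,I \right)} = 2 r \left(4 + I\right)$ ($p{\left(r,I \right)} = \left(4 + I\right) 2 r = 2 r \left(4 + I\right)$)
$a = -132$ ($a = \left(-2 + 2 \left(-4\right) \left(4 + 4\right)\right) \left(-3 + 1\right) \left(-1\right) = \left(-2 + 2 \left(-4\right) 8\right) \left(\left(-2\right) \left(-1\right)\right) = \left(-2 - 64\right) 2 = \left(-66\right) 2 = -132$)
$a 305588 = \left(-132\right) 305588 = -40337616$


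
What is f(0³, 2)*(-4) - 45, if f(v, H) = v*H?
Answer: -45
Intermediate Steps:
f(v, H) = H*v
f(0³, 2)*(-4) - 45 = (2*0³)*(-4) - 45 = (2*0)*(-4) - 45 = 0*(-4) - 45 = 0 - 45 = -45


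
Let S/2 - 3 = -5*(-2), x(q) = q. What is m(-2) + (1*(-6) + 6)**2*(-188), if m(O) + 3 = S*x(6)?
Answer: 153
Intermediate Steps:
S = 26 (S = 6 + 2*(-5*(-2)) = 6 + 2*10 = 6 + 20 = 26)
m(O) = 153 (m(O) = -3 + 26*6 = -3 + 156 = 153)
m(-2) + (1*(-6) + 6)**2*(-188) = 153 + (1*(-6) + 6)**2*(-188) = 153 + (-6 + 6)**2*(-188) = 153 + 0**2*(-188) = 153 + 0*(-188) = 153 + 0 = 153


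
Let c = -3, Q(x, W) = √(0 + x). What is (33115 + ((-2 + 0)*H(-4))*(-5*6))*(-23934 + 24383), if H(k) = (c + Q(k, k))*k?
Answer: 15191915 - 215520*I ≈ 1.5192e+7 - 2.1552e+5*I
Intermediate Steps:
Q(x, W) = √x
H(k) = k*(-3 + √k) (H(k) = (-3 + √k)*k = k*(-3 + √k))
(33115 + ((-2 + 0)*H(-4))*(-5*6))*(-23934 + 24383) = (33115 + ((-2 + 0)*(-4*(-3 + √(-4))))*(-5*6))*(-23934 + 24383) = (33115 - (-8)*(-3 + 2*I)*(-30))*449 = (33115 - 2*(12 - 8*I)*(-30))*449 = (33115 + (-24 + 16*I)*(-30))*449 = (33115 + (720 - 480*I))*449 = (33835 - 480*I)*449 = 15191915 - 215520*I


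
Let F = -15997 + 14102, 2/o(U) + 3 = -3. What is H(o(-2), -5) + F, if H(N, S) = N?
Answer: -5686/3 ≈ -1895.3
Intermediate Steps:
o(U) = -⅓ (o(U) = 2/(-3 - 3) = 2/(-6) = 2*(-⅙) = -⅓)
F = -1895
H(o(-2), -5) + F = -⅓ - 1895 = -5686/3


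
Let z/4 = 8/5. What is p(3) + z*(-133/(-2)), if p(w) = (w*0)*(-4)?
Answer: 2128/5 ≈ 425.60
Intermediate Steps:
p(w) = 0 (p(w) = 0*(-4) = 0)
z = 32/5 (z = 4*(8/5) = 32/5 ≈ 6.4000)
p(3) + z*(-133/(-2)) = 0 + 32*(-133/(-2))/5 = 0 + 32*(-133*(-½))/5 = 0 + (32/5)*(133/2) = 0 + 2128/5 = 2128/5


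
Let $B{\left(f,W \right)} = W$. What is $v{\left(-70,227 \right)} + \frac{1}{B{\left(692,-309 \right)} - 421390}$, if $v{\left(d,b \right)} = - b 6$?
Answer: $- \frac{574354039}{421699} \approx -1362.0$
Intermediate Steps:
$v{\left(d,b \right)} = - 6 b$
$v{\left(-70,227 \right)} + \frac{1}{B{\left(692,-309 \right)} - 421390} = \left(-6\right) 227 + \frac{1}{-309 - 421390} = -1362 + \frac{1}{-421699} = -1362 - \frac{1}{421699} = - \frac{574354039}{421699}$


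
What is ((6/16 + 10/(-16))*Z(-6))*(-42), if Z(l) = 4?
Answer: 42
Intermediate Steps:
((6/16 + 10/(-16))*Z(-6))*(-42) = ((6/16 + 10/(-16))*4)*(-42) = ((6*(1/16) + 10*(-1/16))*4)*(-42) = ((3/8 - 5/8)*4)*(-42) = -1/4*4*(-42) = -1*(-42) = 42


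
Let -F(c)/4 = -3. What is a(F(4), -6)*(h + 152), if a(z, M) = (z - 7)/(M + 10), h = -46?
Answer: 265/2 ≈ 132.50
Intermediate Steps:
F(c) = 12 (F(c) = -4*(-3) = 12)
a(z, M) = (-7 + z)/(10 + M)
a(F(4), -6)*(h + 152) = ((-7 + 12)/(10 - 6))*(-46 + 152) = (5/4)*106 = 265/2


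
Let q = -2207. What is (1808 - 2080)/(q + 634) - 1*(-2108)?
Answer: 3316156/1573 ≈ 2108.2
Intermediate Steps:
(1808 - 2080)/(q + 634) - 1*(-2108) = (1808 - 2080)/(-2207 + 634) - 1*(-2108) = -272/(-1573) + 2108 = -272*(-1/1573) + 2108 = 272/1573 + 2108 = 3316156/1573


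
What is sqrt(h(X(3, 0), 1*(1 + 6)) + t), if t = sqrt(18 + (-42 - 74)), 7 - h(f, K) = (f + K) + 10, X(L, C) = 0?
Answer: sqrt(-10 + 7*I*sqrt(2)) ≈ 1.4268 + 3.4692*I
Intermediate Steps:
h(f, K) = -3 - K - f (h(f, K) = 7 - ((f + K) + 10) = 7 - ((K + f) + 10) = 7 - (10 + K + f) = 7 + (-10 - K - f) = -3 - K - f)
t = 7*I*sqrt(2) (t = sqrt(18 - 116) = sqrt(-98) = 7*I*sqrt(2) ≈ 9.8995*I)
sqrt(h(X(3, 0), 1*(1 + 6)) + t) = sqrt((-3 - (1 + 6) - 1*0) + 7*I*sqrt(2)) = sqrt((-3 - 7 + 0) + 7*I*sqrt(2)) = sqrt(-10 + 7*I*sqrt(2))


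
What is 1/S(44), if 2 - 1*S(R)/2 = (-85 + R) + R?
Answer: -½ ≈ -0.50000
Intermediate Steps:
S(R) = 174 - 4*R (S(R) = 4 - 2*((-85 + R) + R) = 4 - 2*(-85 + 2*R) = 4 + (170 - 4*R) = 174 - 4*R)
1/S(44) = 1/(174 - 4*44) = 1/(174 - 176) = 1/(-2) = -½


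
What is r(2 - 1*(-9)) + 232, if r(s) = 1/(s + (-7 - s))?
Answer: 1623/7 ≈ 231.86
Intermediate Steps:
r(s) = -⅐ (r(s) = 1/(-7) = -⅐)
r(2 - 1*(-9)) + 232 = -⅐ + 232 = 1623/7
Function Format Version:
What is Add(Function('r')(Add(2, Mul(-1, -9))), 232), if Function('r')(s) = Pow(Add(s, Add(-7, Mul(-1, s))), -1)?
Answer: Rational(1623, 7) ≈ 231.86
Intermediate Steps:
Function('r')(s) = Rational(-1, 7) (Function('r')(s) = Pow(-7, -1) = Rational(-1, 7))
Add(Function('r')(Add(2, Mul(-1, -9))), 232) = Add(Rational(-1, 7), 232) = Rational(1623, 7)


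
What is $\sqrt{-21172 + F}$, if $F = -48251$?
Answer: $i \sqrt{69423} \approx 263.48 i$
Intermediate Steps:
$\sqrt{-21172 + F} = \sqrt{-21172 - 48251} = \sqrt{-69423} = i \sqrt{69423}$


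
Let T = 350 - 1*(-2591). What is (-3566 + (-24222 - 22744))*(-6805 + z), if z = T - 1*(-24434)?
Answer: -1039443240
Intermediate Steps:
T = 2941 (T = 350 + 2591 = 2941)
z = 27375 (z = 2941 - 1*(-24434) = 2941 + 24434 = 27375)
(-3566 + (-24222 - 22744))*(-6805 + z) = (-3566 + (-24222 - 22744))*(-6805 + 27375) = (-3566 - 46966)*20570 = -50532*20570 = -1039443240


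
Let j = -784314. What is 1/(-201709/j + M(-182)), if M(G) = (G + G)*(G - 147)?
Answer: 784314/93926509093 ≈ 8.3503e-6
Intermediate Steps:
M(G) = 2*G*(-147 + G) (M(G) = (2*G)*(-147 + G) = 2*G*(-147 + G))
1/(-201709/j + M(-182)) = 1/(-201709/(-784314) + 2*(-182)*(-147 - 182)) = 1/(-201709*(-1/784314) + 2*(-182)*(-329)) = 1/(201709/784314 + 119756) = 1/(93926509093/784314) = 784314/93926509093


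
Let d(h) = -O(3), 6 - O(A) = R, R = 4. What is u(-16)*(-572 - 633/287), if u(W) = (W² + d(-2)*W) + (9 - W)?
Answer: -51581461/287 ≈ -1.7973e+5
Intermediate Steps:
O(A) = 2 (O(A) = 6 - 1*4 = 6 - 4 = 2)
d(h) = -2 (d(h) = -1*2 = -2)
u(W) = 9 + W² - 3*W (u(W) = (W² - 2*W) + (9 - W) = 9 + W² - 3*W)
u(-16)*(-572 - 633/287) = (9 + (-16)² - 3*(-16))*(-572 - 633/287) = (9 + 256 + 48)*(-572 - 633*1/287) = 313*(-572 - 633/287) = 313*(-164797/287) = -51581461/287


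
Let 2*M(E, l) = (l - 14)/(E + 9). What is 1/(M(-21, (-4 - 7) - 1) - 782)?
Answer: -12/9371 ≈ -0.0012805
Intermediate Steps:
M(E, l) = (-14 + l)/(2*(9 + E)) (M(E, l) = ((l - 14)/(E + 9))/2 = ((-14 + l)/(9 + E))/2 = (-14 + l)/(2*(9 + E)))
1/(M(-21, (-4 - 7) - 1) - 782) = 1/((-14 + ((-4 - 7) - 1))/(2*(9 - 21)) - 782) = 1/((½)*(-14 + (-11 - 1))/(-12) - 782) = 1/((½)*(-1/12)*(-14 - 12) - 782) = 1/((½)*(-1/12)*(-26) - 782) = 1/(13/12 - 782) = 1/(-9371/12) = -12/9371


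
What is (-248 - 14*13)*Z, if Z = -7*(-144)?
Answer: -433440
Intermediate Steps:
Z = 1008
(-248 - 14*13)*Z = (-248 - 14*13)*1008 = (-248 - 182)*1008 = -430*1008 = -433440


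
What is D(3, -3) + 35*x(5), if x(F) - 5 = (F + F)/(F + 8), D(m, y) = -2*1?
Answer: 2599/13 ≈ 199.92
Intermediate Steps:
D(m, y) = -2
x(F) = 5 + 2*F/(8 + F) (x(F) = 5 + (F + F)/(F + 8) = 5 + (2*F)/(8 + F) = 5 + 2*F/(8 + F))
D(3, -3) + 35*x(5) = -2 + 35*((40 + 7*5)/(8 + 5)) = -2 + 35*((40 + 35)/13) = -2 + 35*((1/13)*75) = -2 + 35*(75/13) = -2 + 2625/13 = 2599/13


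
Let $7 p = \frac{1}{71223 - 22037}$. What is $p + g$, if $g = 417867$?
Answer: $\frac{143872443835}{344302} \approx 4.1787 \cdot 10^{5}$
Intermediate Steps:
$p = \frac{1}{344302}$ ($p = \frac{1}{7 \left(71223 - 22037\right)} = \frac{1}{7 \cdot 49186} = \frac{1}{7} \cdot \frac{1}{49186} = \frac{1}{344302} \approx 2.9044 \cdot 10^{-6}$)
$p + g = \frac{1}{344302} + 417867 = \frac{143872443835}{344302}$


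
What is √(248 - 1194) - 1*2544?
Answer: -2544 + I*√946 ≈ -2544.0 + 30.757*I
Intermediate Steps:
√(248 - 1194) - 1*2544 = √(-946) - 2544 = I*√946 - 2544 = -2544 + I*√946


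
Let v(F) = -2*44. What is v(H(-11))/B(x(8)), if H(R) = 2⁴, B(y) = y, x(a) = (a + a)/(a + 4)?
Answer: -66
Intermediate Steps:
x(a) = 2*a/(4 + a) (x(a) = (2*a)/(4 + a) = 2*a/(4 + a))
H(R) = 16
v(F) = -88
v(H(-11))/B(x(8)) = -88/(2*8/(4 + 8)) = -88/(2*8/12) = -88/(2*8*(1/12)) = -88/4/3 = -88*¾ = -66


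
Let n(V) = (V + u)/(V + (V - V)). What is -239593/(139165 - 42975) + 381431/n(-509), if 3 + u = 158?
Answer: 4668761940022/8512815 ≈ 5.4844e+5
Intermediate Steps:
u = 155 (u = -3 + 158 = 155)
n(V) = (155 + V)/V (n(V) = (V + 155)/(V + (V - V)) = (155 + V)/(V + 0) = (155 + V)/V)
-239593/(139165 - 42975) + 381431/n(-509) = -239593/(139165 - 42975) + 381431/(((155 - 509)/(-509))) = -239593/96190 + 381431/((-1/509*(-354))) = -239593*1/96190 + 381431/(354/509) = -239593/96190 + 381431*(509/354) = -239593/96190 + 194148379/354 = 4668761940022/8512815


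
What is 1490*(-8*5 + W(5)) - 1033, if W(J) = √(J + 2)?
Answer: -60633 + 1490*√7 ≈ -56691.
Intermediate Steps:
W(J) = √(2 + J)
1490*(-8*5 + W(5)) - 1033 = 1490*(-8*5 + √(2 + 5)) - 1033 = 1490*(-40 + √7) - 1033 = (-59600 + 1490*√7) - 1033 = -60633 + 1490*√7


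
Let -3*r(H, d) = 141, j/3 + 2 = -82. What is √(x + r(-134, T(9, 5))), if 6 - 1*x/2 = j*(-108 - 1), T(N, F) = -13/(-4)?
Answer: I*√54971 ≈ 234.46*I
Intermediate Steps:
j = -252 (j = -6 + 3*(-82) = -6 - 246 = -252)
T(N, F) = 13/4 (T(N, F) = -13*(-¼) = 13/4)
r(H, d) = -47 (r(H, d) = -⅓*141 = -47)
x = -54924 (x = 12 - (-504)*(-108 - 1) = 12 - (-504)*(-109) = 12 - 2*27468 = 12 - 54936 = -54924)
√(x + r(-134, T(9, 5))) = √(-54924 - 47) = √(-54971) = I*√54971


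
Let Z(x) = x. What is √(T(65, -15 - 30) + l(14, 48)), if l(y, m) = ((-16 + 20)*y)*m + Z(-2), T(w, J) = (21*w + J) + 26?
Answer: 24*√7 ≈ 63.498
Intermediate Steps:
T(w, J) = 26 + J + 21*w (T(w, J) = (J + 21*w) + 26 = 26 + J + 21*w)
l(y, m) = -2 + 4*m*y (l(y, m) = ((-16 + 20)*y)*m - 2 = (4*y)*m - 2 = 4*m*y - 2 = -2 + 4*m*y)
√(T(65, -15 - 30) + l(14, 48)) = √((26 + (-15 - 30) + 21*65) + (-2 + 4*48*14)) = √((26 - 45 + 1365) + (-2 + 2688)) = √(1346 + 2686) = √4032 = 24*√7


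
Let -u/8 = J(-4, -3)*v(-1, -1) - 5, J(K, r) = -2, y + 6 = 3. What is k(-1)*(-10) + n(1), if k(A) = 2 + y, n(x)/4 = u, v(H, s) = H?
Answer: 106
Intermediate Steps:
y = -3 (y = -6 + 3 = -3)
u = 24 (u = -8*(-2*(-1) - 5) = -8*(2 - 5) = -8*(-3) = 24)
n(x) = 96 (n(x) = 4*24 = 96)
k(A) = -1 (k(A) = 2 - 3 = -1)
k(-1)*(-10) + n(1) = -1*(-10) + 96 = 10 + 96 = 106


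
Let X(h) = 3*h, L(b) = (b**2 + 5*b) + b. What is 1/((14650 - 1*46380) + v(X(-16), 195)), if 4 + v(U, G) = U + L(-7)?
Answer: -1/31775 ≈ -3.1471e-5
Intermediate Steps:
L(b) = b**2 + 6*b
v(U, G) = 3 + U (v(U, G) = -4 + (U - 7*(6 - 7)) = -4 + (U - 7*(-1)) = -4 + (U + 7) = -4 + (7 + U) = 3 + U)
1/((14650 - 1*46380) + v(X(-16), 195)) = 1/((14650 - 1*46380) + (3 + 3*(-16))) = 1/((14650 - 46380) + (3 - 48)) = 1/(-31730 - 45) = 1/(-31775) = -1/31775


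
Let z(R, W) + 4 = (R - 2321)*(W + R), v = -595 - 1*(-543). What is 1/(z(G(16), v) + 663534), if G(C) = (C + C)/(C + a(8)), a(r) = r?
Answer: 9/7029538 ≈ 1.2803e-6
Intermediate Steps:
v = -52 (v = -595 + 543 = -52)
G(C) = 2*C/(8 + C) (G(C) = (C + C)/(C + 8) = (2*C)/(8 + C) = 2*C/(8 + C))
z(R, W) = -4 + (-2321 + R)*(R + W) (z(R, W) = -4 + (R - 2321)*(W + R) = -4 + (-2321 + R)*(R + W))
1/(z(G(16), v) + 663534) = 1/((-4 + (2*16/(8 + 16))² - 4642*16/(8 + 16) - 2321*(-52) + (2*16/(8 + 16))*(-52)) + 663534) = 1/((-4 + (2*16/24)² - 4642*16/24 + 120692 + (2*16/24)*(-52)) + 663534) = 1/((-4 + (2*16*(1/24))² - 4642*16/24 + 120692 + (2*16*(1/24))*(-52)) + 663534) = 1/((-4 + (4/3)² - 2321*4/3 + 120692 + (4/3)*(-52)) + 663534) = 1/((-4 + 16/9 - 9284/3 + 120692 - 208/3) + 663534) = 1/(1057732/9 + 663534) = 1/(7029538/9) = 9/7029538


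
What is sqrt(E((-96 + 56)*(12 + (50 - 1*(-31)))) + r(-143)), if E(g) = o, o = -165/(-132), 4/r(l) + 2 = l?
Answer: sqrt(102805)/290 ≈ 1.1056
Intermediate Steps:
r(l) = 4/(-2 + l)
o = 5/4 (o = -165*(-1/132) = 5/4 ≈ 1.2500)
E(g) = 5/4
sqrt(E((-96 + 56)*(12 + (50 - 1*(-31)))) + r(-143)) = sqrt(5/4 + 4/(-2 - 143)) = sqrt(5/4 + 4/(-145)) = sqrt(5/4 + 4*(-1/145)) = sqrt(5/4 - 4/145) = sqrt(709/580) = sqrt(102805)/290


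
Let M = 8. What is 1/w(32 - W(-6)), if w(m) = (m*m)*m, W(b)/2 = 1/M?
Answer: 64/2048383 ≈ 3.1244e-5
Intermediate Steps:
W(b) = 1/4 (W(b) = 2/8 = 2*(1/8) = 1/4)
w(m) = m**3 (w(m) = m**2*m = m**3)
1/w(32 - W(-6)) = 1/((32 - 1*1/4)**3) = 1/((32 - 1/4)**3) = 1/((127/4)**3) = 1/(2048383/64) = 64/2048383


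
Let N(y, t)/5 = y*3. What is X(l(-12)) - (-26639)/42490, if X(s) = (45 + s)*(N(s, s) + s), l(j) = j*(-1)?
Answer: 465037199/42490 ≈ 10945.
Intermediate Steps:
N(y, t) = 15*y (N(y, t) = 5*(y*3) = 5*(3*y) = 15*y)
l(j) = -j
X(s) = 16*s*(45 + s) (X(s) = (45 + s)*(15*s + s) = (45 + s)*(16*s) = 16*s*(45 + s))
X(l(-12)) - (-26639)/42490 = 16*(-1*(-12))*(45 - 1*(-12)) - (-26639)/42490 = 16*12*(45 + 12) - (-26639)/42490 = 16*12*57 - 1*(-26639/42490) = 10944 + 26639/42490 = 465037199/42490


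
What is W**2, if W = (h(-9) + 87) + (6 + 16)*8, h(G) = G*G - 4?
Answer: 115600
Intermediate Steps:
h(G) = -4 + G**2 (h(G) = G**2 - 4 = -4 + G**2)
W = 340 (W = ((-4 + (-9)**2) + 87) + (6 + 16)*8 = ((-4 + 81) + 87) + 22*8 = (77 + 87) + 176 = 164 + 176 = 340)
W**2 = 340**2 = 115600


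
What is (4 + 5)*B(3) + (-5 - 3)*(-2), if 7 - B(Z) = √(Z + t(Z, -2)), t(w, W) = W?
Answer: 70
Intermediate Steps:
B(Z) = 7 - √(-2 + Z) (B(Z) = 7 - √(Z - 2) = 7 - √(-2 + Z))
(4 + 5)*B(3) + (-5 - 3)*(-2) = (4 + 5)*(7 - √(-2 + 3)) + (-5 - 3)*(-2) = 9*(7 - √1) - 8*(-2) = 9*(7 - 1*1) + 16 = 9*(7 - 1) + 16 = 9*6 + 16 = 54 + 16 = 70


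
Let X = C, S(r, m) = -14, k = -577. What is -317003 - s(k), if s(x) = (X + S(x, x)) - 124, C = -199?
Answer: -316666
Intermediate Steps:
X = -199
s(x) = -337 (s(x) = (-199 - 14) - 124 = -213 - 124 = -337)
-317003 - s(k) = -317003 - 1*(-337) = -317003 + 337 = -316666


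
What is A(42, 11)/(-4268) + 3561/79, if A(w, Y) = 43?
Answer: 15194951/337172 ≈ 45.066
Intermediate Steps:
A(42, 11)/(-4268) + 3561/79 = 43/(-4268) + 3561/79 = 43*(-1/4268) + 3561*(1/79) = -43/4268 + 3561/79 = 15194951/337172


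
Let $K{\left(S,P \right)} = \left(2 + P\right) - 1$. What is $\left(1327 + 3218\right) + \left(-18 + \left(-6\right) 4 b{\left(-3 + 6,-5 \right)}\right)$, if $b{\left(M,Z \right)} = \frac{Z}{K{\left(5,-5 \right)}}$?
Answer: $4497$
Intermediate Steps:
$K{\left(S,P \right)} = 1 + P$
$b{\left(M,Z \right)} = - \frac{Z}{4}$ ($b{\left(M,Z \right)} = \frac{Z}{1 - 5} = \frac{Z}{-4} = Z \left(- \frac{1}{4}\right) = - \frac{Z}{4}$)
$\left(1327 + 3218\right) + \left(-18 + \left(-6\right) 4 b{\left(-3 + 6,-5 \right)}\right) = \left(1327 + 3218\right) + \left(-18 + \left(-6\right) 4 \left(\left(- \frac{1}{4}\right) \left(-5\right)\right)\right) = 4545 - 48 = 4497$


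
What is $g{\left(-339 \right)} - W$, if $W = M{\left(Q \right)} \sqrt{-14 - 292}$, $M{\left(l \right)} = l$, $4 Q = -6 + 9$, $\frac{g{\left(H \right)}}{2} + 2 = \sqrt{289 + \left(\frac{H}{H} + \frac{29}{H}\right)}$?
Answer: $-4 + \frac{2 \sqrt{33317259}}{339} - \frac{9 i \sqrt{34}}{4} \approx 30.054 - 13.12 i$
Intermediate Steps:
$g{\left(H \right)} = -4 + 2 \sqrt{290 + \frac{29}{H}}$ ($g{\left(H \right)} = -4 + 2 \sqrt{289 + \left(\frac{H}{H} + \frac{29}{H}\right)} = -4 + 2 \sqrt{289 + \left(1 + \frac{29}{H}\right)} = -4 + 2 \sqrt{290 + \frac{29}{H}}$)
$Q = \frac{3}{4}$ ($Q = \frac{-6 + 9}{4} = \frac{1}{4} \cdot 3 = \frac{3}{4} \approx 0.75$)
$W = \frac{9 i \sqrt{34}}{4}$ ($W = \frac{3 \sqrt{-14 - 292}}{4} = \frac{3 \sqrt{-306}}{4} = \frac{3 \cdot 3 i \sqrt{34}}{4} = \frac{9 i \sqrt{34}}{4} \approx 13.12 i$)
$g{\left(-339 \right)} - W = \left(-4 + 2 \sqrt{290 + \frac{29}{-339}}\right) - \frac{9 i \sqrt{34}}{4} = \left(-4 + 2 \sqrt{290 + 29 \left(- \frac{1}{339}\right)}\right) - \frac{9 i \sqrt{34}}{4} = \left(-4 + 2 \sqrt{290 - \frac{29}{339}}\right) - \frac{9 i \sqrt{34}}{4} = \left(-4 + 2 \sqrt{\frac{98281}{339}}\right) - \frac{9 i \sqrt{34}}{4} = \left(-4 + 2 \frac{\sqrt{33317259}}{339}\right) - \frac{9 i \sqrt{34}}{4} = \left(-4 + \frac{2 \sqrt{33317259}}{339}\right) - \frac{9 i \sqrt{34}}{4} = -4 + \frac{2 \sqrt{33317259}}{339} - \frac{9 i \sqrt{34}}{4}$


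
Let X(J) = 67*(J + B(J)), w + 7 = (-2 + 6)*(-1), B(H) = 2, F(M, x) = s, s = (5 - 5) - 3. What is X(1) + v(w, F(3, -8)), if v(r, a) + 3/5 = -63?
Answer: 687/5 ≈ 137.40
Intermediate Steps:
s = -3 (s = 0 - 3 = -3)
F(M, x) = -3
w = -11 (w = -7 + (-2 + 6)*(-1) = -7 + 4*(-1) = -7 - 4 = -11)
v(r, a) = -318/5 (v(r, a) = -⅗ - 63 = -318/5)
X(J) = 134 + 67*J (X(J) = 67*(J + 2) = 67*(2 + J) = 134 + 67*J)
X(1) + v(w, F(3, -8)) = (134 + 67*1) - 318/5 = (134 + 67) - 318/5 = 201 - 318/5 = 687/5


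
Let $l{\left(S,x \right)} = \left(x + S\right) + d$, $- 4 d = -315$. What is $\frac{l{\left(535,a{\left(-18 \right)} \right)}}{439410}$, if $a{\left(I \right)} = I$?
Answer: $\frac{2383}{1757640} \approx 0.0013558$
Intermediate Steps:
$d = \frac{315}{4}$ ($d = \left(- \frac{1}{4}\right) \left(-315\right) = \frac{315}{4} \approx 78.75$)
$l{\left(S,x \right)} = \frac{315}{4} + S + x$ ($l{\left(S,x \right)} = \left(x + S\right) + \frac{315}{4} = \left(S + x\right) + \frac{315}{4} = \frac{315}{4} + S + x$)
$\frac{l{\left(535,a{\left(-18 \right)} \right)}}{439410} = \frac{\frac{315}{4} + 535 - 18}{439410} = \frac{2383}{4} \cdot \frac{1}{439410} = \frac{2383}{1757640}$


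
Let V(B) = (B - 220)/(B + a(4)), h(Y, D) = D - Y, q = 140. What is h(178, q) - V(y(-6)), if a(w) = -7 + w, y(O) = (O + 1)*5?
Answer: -187/4 ≈ -46.750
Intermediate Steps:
y(O) = 5 + 5*O (y(O) = (1 + O)*5 = 5 + 5*O)
V(B) = (-220 + B)/(-3 + B) (V(B) = (B - 220)/(B + (-7 + 4)) = (-220 + B)/(B - 3) = (-220 + B)/(-3 + B))
h(178, q) - V(y(-6)) = (140 - 1*178) - (-220 + (5 + 5*(-6)))/(-3 + (5 + 5*(-6))) = (140 - 178) - (-220 + (5 - 30))/(-3 + (5 - 30)) = -38 - (-220 - 25)/(-3 - 25) = -38 - (-245)/(-28) = -38 - (-1)*(-245)/28 = -38 - 1*35/4 = -38 - 35/4 = -187/4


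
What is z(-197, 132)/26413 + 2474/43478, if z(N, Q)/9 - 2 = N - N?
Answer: 33064183/574192207 ≈ 0.057584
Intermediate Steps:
z(N, Q) = 18 (z(N, Q) = 18 + 9*(N - N) = 18 + 9*0 = 18 + 0 = 18)
z(-197, 132)/26413 + 2474/43478 = 18/26413 + 2474/43478 = 18*(1/26413) + 2474*(1/43478) = 18/26413 + 1237/21739 = 33064183/574192207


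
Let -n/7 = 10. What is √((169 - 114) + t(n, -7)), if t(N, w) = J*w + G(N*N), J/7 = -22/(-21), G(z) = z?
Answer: √44133/3 ≈ 70.026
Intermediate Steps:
n = -70 (n = -7*10 = -70)
J = 22/3 (J = 7*(-22/(-21)) = 7*(-22*(-1/21)) = 7*(22/21) = 22/3 ≈ 7.3333)
t(N, w) = N² + 22*w/3 (t(N, w) = 22*w/3 + N*N = 22*w/3 + N² = N² + 22*w/3)
√((169 - 114) + t(n, -7)) = √((169 - 114) + ((-70)² + (22/3)*(-7))) = √(55 + (4900 - 154/3)) = √(55 + 14546/3) = √(14711/3) = √44133/3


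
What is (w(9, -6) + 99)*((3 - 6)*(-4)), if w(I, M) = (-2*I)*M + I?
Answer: 2592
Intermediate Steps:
w(I, M) = I - 2*I*M (w(I, M) = -2*I*M + I = I - 2*I*M)
(w(9, -6) + 99)*((3 - 6)*(-4)) = (9*(1 - 2*(-6)) + 99)*((3 - 6)*(-4)) = (9*(1 + 12) + 99)*(-3*(-4)) = (9*13 + 99)*12 = (117 + 99)*12 = 216*12 = 2592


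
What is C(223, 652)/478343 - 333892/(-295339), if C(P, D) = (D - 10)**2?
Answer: 281443004552/141273343277 ≈ 1.9922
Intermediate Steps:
C(P, D) = (-10 + D)**2
C(223, 652)/478343 - 333892/(-295339) = (-10 + 652)**2/478343 - 333892/(-295339) = 642**2*(1/478343) - 333892*(-1/295339) = 412164*(1/478343) + 333892/295339 = 412164/478343 + 333892/295339 = 281443004552/141273343277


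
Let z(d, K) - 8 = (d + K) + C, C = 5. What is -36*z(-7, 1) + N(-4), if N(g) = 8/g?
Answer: -254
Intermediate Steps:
z(d, K) = 13 + K + d (z(d, K) = 8 + ((d + K) + 5) = 8 + ((K + d) + 5) = 8 + (5 + K + d) = 13 + K + d)
-36*z(-7, 1) + N(-4) = -36*(13 + 1 - 7) + 8/(-4) = -36*7 + 8*(-1/4) = -252 - 2 = -254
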